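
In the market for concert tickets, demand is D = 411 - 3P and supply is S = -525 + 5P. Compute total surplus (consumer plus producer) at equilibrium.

Total surplus = 960

Equilibrium: 411 - 3P = -525 + 5P gives P* = 117, Q* = 60.
Demand choke price: P = 137; supply starts at P = 105.
CS = ½(137 − 117)(60) = 600; PS = ½(117 − 105)(60) = 360.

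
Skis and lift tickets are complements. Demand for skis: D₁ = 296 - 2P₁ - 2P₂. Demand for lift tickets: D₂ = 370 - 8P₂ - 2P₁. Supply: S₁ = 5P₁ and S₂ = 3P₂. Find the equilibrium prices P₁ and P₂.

P₁ = 2516/73, P₂ = 1998/73

Market 1: 296 - 2P₁ - 2P₂ = 5P₁ → 7P₁ + 2P₂ = 296.
Market 2: 11P₂ + 2P₁ = 370.
Eliminating P₂: 11×(1) − 2×(2) gives 73P₁ = 2516, so P₁ = 2516/73.
Back-substitute into (2): P₂ = (370 − 2×2516/73) / 11 = 1998/73.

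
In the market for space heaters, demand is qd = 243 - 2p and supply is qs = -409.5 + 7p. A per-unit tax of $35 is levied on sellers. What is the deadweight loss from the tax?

Pre-tax equilibrium: p* = 72.5, q* = 98.
Tax on sellers shifts supply to qs = -409.5 + 7(p − 35) = -654.5 + 7p.
243 - 2p = -654.5 + 7p gives buyer price pb = 1795/18; sellers receive ps = 1795/18 − 35 = 1165/18.
New quantity: q = 243 − 2(1795/18) = 392/9.
DWL = ½ × 35 × (98 − 392/9) = 8575/9.

Deadweight loss = 8575/9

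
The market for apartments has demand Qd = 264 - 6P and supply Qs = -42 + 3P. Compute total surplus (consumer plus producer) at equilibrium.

Total surplus = 900

Equilibrium: 264 - 6P = -42 + 3P gives P* = 34, Q* = 60.
Demand choke price: P = 44; supply starts at P = 14.
CS = ½(44 − 34)(60) = 300; PS = ½(34 − 14)(60) = 600.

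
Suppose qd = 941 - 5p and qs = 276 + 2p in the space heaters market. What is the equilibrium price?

Set qd = qs: 941 - 5p = 276 + 2p.
665 = 7p, so p* = 95.
q* = 941 − 5(95) = 466.

p* = 95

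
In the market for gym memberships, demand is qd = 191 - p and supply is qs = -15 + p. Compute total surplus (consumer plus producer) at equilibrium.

Equilibrium: 191 - p = -15 + p gives p* = 103, q* = 88.
Demand choke price: p = 191; supply starts at p = 15.
CS = ½(191 − 103)(88) = 3872; PS = ½(103 − 15)(88) = 3872.

Total surplus = 7744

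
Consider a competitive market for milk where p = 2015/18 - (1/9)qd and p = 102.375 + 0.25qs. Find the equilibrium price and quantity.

p* = 109, q* = 26.5

Set the two price expressions equal: 2015/18 - (1/9)q = 102.375 + 0.25q.
689/72 = (13/36)q, so q* = 26.5.
p* = 2015/18 − (1/9)(26.5) = 109.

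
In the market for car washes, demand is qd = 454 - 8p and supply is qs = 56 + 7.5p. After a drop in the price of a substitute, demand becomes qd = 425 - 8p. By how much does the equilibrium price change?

Δp = -58/31

Original equilibrium: p* = 796/31, q* = 7706/31.
New equilibrium: 425 - 8p = 56 + 7.5p, so 369 = 15.5p and p' = 738/31; q' = 425 − 8(738/31) = 7271/31.
Change in price: 738/31 − 796/31 = -58/31.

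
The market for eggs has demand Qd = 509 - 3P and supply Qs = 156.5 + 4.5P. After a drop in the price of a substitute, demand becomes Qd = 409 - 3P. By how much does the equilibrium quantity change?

ΔQ = -60

Original equilibrium: P* = 47, Q* = 368.
New equilibrium: 409 - 3P = 156.5 + 4.5P, so 252.5 = 7.5P and P' = 101/3; Q' = 409 − 3(101/3) = 308.
Change in quantity: 308 − 368 = -60.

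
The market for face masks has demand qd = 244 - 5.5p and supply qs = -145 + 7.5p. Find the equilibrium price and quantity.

Set qd = qs: 244 - 5.5p = -145 + 7.5p.
389 = 13p, so p* = 389/13.
q* = 244 − 5.5(389/13) = 2065/26.

p* = 389/13, q* = 2065/26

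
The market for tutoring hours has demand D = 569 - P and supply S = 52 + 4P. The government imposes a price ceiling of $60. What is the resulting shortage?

Equilibrium price would be P* = 103.4, so the ceiling at 60 binds.
At P = 60: D = 569 − 1(60) = 509, S = 52 + 4(60) = 292.
Shortage = 509 − 292 = 217.

Shortage = 217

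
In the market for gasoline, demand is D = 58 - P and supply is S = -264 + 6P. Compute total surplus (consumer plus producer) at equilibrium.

Total surplus = 84

Equilibrium: 58 - P = -264 + 6P gives P* = 46, Q* = 12.
Demand choke price: P = 58; supply starts at P = 44.
CS = ½(58 − 46)(12) = 72; PS = ½(46 − 44)(12) = 12.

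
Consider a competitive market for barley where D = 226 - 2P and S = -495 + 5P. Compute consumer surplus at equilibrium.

Equilibrium: 226 - 2P = -495 + 5P gives P* = 103, Q* = 20.
Demand choke price (D = 0): P = 113.
CS = ½(113 − 103)(20) = 100.

Consumer surplus = 100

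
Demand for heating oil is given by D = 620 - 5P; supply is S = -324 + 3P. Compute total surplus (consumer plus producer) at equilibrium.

Total surplus = 240

Equilibrium: 620 - 5P = -324 + 3P gives P* = 118, Q* = 30.
Demand choke price: P = 124; supply starts at P = 108.
CS = ½(124 − 118)(30) = 90; PS = ½(118 − 108)(30) = 150.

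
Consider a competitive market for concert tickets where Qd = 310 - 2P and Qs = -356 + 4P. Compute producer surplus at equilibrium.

Producer surplus = 968

Equilibrium: 310 - 2P = -356 + 4P gives P* = 111, Q* = 88.
Supply starts at P = 89 (where Qs = 0).
PS = ½(111 − 89)(88) = 968.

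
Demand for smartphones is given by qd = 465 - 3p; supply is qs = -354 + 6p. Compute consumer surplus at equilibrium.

Equilibrium: 465 - 3p = -354 + 6p gives p* = 91, q* = 192.
Demand choke price (qd = 0): p = 155.
CS = ½(155 − 91)(192) = 6144.

Consumer surplus = 6144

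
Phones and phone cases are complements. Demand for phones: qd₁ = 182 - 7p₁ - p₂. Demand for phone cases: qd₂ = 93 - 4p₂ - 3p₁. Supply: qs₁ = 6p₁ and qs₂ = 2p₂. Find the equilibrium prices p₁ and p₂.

Market 1: 182 - 7p₁ - p₂ = 6p₁ → 13p₁ + p₂ = 182.
Market 2: 6p₂ + 3p₁ = 93.
Eliminating p₂: 6×(1) − 1×(2) gives 75p₁ = 999, so p₁ = 13.32.
Back-substitute into (2): p₂ = (93 − 3×13.32) / 6 = 8.84.

p₁ = 13.32, p₂ = 8.84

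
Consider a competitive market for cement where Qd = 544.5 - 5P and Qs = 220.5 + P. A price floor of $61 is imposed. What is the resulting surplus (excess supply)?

Surplus = 42

Equilibrium price would be P* = 54, so the floor at 61 binds.
At P = 61: Qd = 239.5, Qs = 281.5.
Surplus = 281.5 − 239.5 = 42.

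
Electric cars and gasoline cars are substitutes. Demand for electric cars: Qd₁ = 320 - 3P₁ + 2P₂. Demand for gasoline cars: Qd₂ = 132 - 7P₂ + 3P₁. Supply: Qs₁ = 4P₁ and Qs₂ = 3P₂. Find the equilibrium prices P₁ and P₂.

P₁ = 54.125, P₂ = 29.4375

Market 1: 320 - 3P₁ + 2P₂ = 4P₁ → 7P₁ - 2P₂ = 320.
Market 2: 10P₂ - 3P₁ = 132.
Eliminating P₂: 10×(1) + 2×(2) gives 64P₁ = 3464, so P₁ = 54.125.
Back-substitute into (2): P₂ = (132 + 3×54.125) / 10 = 29.4375.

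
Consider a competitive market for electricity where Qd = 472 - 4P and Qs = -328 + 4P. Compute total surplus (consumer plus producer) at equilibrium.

Equilibrium: 472 - 4P = -328 + 4P gives P* = 100, Q* = 72.
Demand choke price: P = 118; supply starts at P = 82.
CS = ½(118 − 100)(72) = 648; PS = ½(100 − 82)(72) = 648.

Total surplus = 1296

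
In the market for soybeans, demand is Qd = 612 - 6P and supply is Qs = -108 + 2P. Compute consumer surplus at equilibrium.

Equilibrium: 612 - 6P = -108 + 2P gives P* = 90, Q* = 72.
Demand choke price (Qd = 0): P = 102.
CS = ½(102 − 90)(72) = 432.

Consumer surplus = 432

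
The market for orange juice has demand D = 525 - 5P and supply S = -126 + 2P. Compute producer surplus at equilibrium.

Producer surplus = 900

Equilibrium: 525 - 5P = -126 + 2P gives P* = 93, Q* = 60.
Supply starts at P = 63 (where S = 0).
PS = ½(93 − 63)(60) = 900.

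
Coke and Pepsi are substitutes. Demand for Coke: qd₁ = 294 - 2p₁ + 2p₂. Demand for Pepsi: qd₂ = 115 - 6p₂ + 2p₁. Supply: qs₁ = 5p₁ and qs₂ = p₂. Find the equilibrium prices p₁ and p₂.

Market 1: 294 - 2p₁ + 2p₂ = 5p₁ → 7p₁ - 2p₂ = 294.
Market 2: 7p₂ - 2p₁ = 115.
Eliminating p₂: 7×(1) + 2×(2) gives 45p₁ = 2288, so p₁ = 2288/45.
Back-substitute into (2): p₂ = (115 + 2×2288/45) / 7 = 1393/45.

p₁ = 2288/45, p₂ = 1393/45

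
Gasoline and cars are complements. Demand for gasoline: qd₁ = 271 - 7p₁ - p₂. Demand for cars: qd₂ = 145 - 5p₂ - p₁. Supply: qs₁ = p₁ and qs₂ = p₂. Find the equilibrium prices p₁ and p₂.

p₁ = 1481/47, p₂ = 889/47

Market 1: 271 - 7p₁ - p₂ = p₁ → 8p₁ + p₂ = 271.
Market 2: 6p₂ + p₁ = 145.
Eliminating p₂: 6×(1) − 1×(2) gives 47p₁ = 1481, so p₁ = 1481/47.
Back-substitute into (2): p₂ = (145 − 1×1481/47) / 6 = 889/47.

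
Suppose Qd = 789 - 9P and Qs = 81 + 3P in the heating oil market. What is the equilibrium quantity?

Set Qd = Qs: 789 - 9P = 81 + 3P.
708 = 12P, so P* = 59.
Q* = 789 − 9(59) = 258.

Q* = 258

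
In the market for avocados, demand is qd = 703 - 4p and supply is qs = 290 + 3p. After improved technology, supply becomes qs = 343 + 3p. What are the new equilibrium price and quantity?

Original equilibrium: p* = 59, q* = 467.
New equilibrium: 703 - 4p = 343 + 3p, so 360 = 7p and p' = 360/7; q' = 703 − 4(360/7) = 3481/7.

p' = 360/7, q' = 3481/7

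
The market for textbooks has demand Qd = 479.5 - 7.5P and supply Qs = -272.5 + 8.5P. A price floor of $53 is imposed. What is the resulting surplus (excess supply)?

Surplus = 96

Equilibrium price would be P* = 47, so the floor at 53 binds.
At P = 53: Qd = 82, Qs = 178.
Surplus = 178 − 82 = 96.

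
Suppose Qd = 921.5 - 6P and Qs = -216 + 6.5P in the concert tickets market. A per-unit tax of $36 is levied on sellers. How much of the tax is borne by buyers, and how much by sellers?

Pre-tax equilibrium: P* = 91, Q* = 375.5.
Tax on sellers shifts supply to Qs = -216 + 6.5(P − 36) = -450 + 6.5P.
921.5 - 6P = -450 + 6.5P gives buyer price Pb = 109.72; sellers receive Ps = 109.72 − 36 = 73.72.
New quantity: Q = 921.5 − 6(109.72) = 263.18.
Buyer burden = 109.72 − 91 = 18.72; seller burden = 91 − 73.72 = 17.28.

Buyers bear $18.72, sellers bear $17.28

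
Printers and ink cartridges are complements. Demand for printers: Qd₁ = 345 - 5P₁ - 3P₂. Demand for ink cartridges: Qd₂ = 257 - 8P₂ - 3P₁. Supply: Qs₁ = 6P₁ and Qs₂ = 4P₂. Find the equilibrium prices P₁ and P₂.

P₁ = 1123/41, P₂ = 1792/123

Market 1: 345 - 5P₁ - 3P₂ = 6P₁ → 11P₁ + 3P₂ = 345.
Market 2: 12P₂ + 3P₁ = 257.
Eliminating P₂: 12×(1) − 3×(2) gives 123P₁ = 3369, so P₁ = 1123/41.
Back-substitute into (2): P₂ = (257 − 3×1123/41) / 12 = 1792/123.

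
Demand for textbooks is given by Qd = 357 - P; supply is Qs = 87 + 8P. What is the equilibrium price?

P* = 30

Set Qd = Qs: 357 - P = 87 + 8P.
270 = 9P, so P* = 30.
Q* = 357 − 1(30) = 327.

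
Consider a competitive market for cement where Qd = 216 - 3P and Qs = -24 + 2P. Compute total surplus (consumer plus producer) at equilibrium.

Equilibrium: 216 - 3P = -24 + 2P gives P* = 48, Q* = 72.
Demand choke price: P = 72; supply starts at P = 12.
CS = ½(72 − 48)(72) = 864; PS = ½(48 − 12)(72) = 1296.

Total surplus = 2160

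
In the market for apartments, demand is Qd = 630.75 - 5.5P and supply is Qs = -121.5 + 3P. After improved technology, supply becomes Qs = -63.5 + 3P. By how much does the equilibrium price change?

Original equilibrium: P* = 88.5, Q* = 144.
New equilibrium: 630.75 - 5.5P = -63.5 + 3P, so 694.25 = 8.5P and P' = 2777/34; Q' = 630.75 − 5.5(2777/34) = 3086/17.
Change in price: 2777/34 − 88.5 = -116/17.

ΔP = -116/17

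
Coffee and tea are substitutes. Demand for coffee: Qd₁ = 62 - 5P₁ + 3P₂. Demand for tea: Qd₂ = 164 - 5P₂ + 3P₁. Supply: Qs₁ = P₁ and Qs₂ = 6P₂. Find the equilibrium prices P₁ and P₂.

Market 1: 62 - 5P₁ + 3P₂ = P₁ → 6P₁ - 3P₂ = 62.
Market 2: 11P₂ - 3P₁ = 164.
Eliminating P₂: 11×(1) + 3×(2) gives 57P₁ = 1174, so P₁ = 1174/57.
Back-substitute into (2): P₂ = (164 + 3×1174/57) / 11 = 390/19.

P₁ = 1174/57, P₂ = 390/19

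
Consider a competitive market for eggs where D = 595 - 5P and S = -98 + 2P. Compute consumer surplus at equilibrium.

Equilibrium: 595 - 5P = -98 + 2P gives P* = 99, Q* = 100.
Demand choke price (D = 0): P = 119.
CS = ½(119 − 99)(100) = 1000.

Consumer surplus = 1000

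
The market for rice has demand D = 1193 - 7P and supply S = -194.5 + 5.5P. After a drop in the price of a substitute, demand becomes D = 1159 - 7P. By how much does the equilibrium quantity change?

ΔQ = -14.96

Original equilibrium: P* = 111, Q* = 416.
New equilibrium: 1159 - 7P = -194.5 + 5.5P, so 1353.5 = 12.5P and P' = 108.28; Q' = 1159 − 7(108.28) = 401.04.
Change in quantity: 401.04 − 416 = -14.96.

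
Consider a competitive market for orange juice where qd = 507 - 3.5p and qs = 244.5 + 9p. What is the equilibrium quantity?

Set qd = qs: 507 - 3.5p = 244.5 + 9p.
262.5 = 12.5p, so p* = 21.
q* = 507 − 3.5(21) = 433.5.

q* = 433.5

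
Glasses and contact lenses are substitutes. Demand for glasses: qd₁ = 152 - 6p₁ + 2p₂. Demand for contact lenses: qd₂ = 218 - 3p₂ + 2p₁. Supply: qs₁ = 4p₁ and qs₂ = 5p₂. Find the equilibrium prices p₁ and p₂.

Market 1: 152 - 6p₁ + 2p₂ = 4p₁ → 10p₁ - 2p₂ = 152.
Market 2: 8p₂ - 2p₁ = 218.
Eliminating p₂: 8×(1) + 2×(2) gives 76p₁ = 1652, so p₁ = 413/19.
Back-substitute into (2): p₂ = (218 + 2×413/19) / 8 = 621/19.

p₁ = 413/19, p₂ = 621/19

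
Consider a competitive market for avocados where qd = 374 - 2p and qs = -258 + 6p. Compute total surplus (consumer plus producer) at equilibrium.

Total surplus = 15552

Equilibrium: 374 - 2p = -258 + 6p gives p* = 79, q* = 216.
Demand choke price: p = 187; supply starts at p = 43.
CS = ½(187 − 79)(216) = 11664; PS = ½(79 − 43)(216) = 3888.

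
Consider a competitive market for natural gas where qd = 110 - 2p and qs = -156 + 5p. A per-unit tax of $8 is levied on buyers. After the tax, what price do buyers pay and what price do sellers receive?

Pre-tax equilibrium: p* = 38, q* = 34.
Tax on buyers shifts demand to qd = 110 − 2(p + 8) = 94 - 2p.
94 - 2p = -156 + 5p gives seller price ps = 250/7; buyers pay pb = 250/7 + 8 = 306/7.
New quantity: q = 110 − 2(306/7) = 158/7.

Buyers pay 306/7, sellers receive 250/7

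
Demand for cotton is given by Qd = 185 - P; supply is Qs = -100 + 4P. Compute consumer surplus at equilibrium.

Equilibrium: 185 - P = -100 + 4P gives P* = 57, Q* = 128.
Demand choke price (Qd = 0): P = 185.
CS = ½(185 − 57)(128) = 8192.

Consumer surplus = 8192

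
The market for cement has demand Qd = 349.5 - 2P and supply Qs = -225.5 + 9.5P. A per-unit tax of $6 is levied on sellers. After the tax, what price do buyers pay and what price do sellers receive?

Pre-tax equilibrium: P* = 50, Q* = 249.5.
Tax on sellers shifts supply to Qs = -225.5 + 9.5(P − 6) = -282.5 + 9.5P.
349.5 - 2P = -282.5 + 9.5P gives buyer price Pb = 1264/23; sellers receive Ps = 1264/23 − 6 = 1126/23.
New quantity: Q = 349.5 − 2(1264/23) = 11021/46.

Buyers pay 1264/23, sellers receive 1126/23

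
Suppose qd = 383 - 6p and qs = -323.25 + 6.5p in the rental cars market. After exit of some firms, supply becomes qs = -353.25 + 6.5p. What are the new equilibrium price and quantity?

p' = 58.9, q' = 29.6

Original equilibrium: p* = 56.5, q* = 44.
New equilibrium: 383 - 6p = -353.25 + 6.5p, so 736.25 = 12.5p and p' = 58.9; q' = 383 − 6(58.9) = 29.6.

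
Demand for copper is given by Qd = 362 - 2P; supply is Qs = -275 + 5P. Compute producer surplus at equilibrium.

Producer surplus = 3240

Equilibrium: 362 - 2P = -275 + 5P gives P* = 91, Q* = 180.
Supply starts at P = 55 (where Qs = 0).
PS = ½(91 − 55)(180) = 3240.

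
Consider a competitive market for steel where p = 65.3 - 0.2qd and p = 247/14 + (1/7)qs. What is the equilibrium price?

Set the two price expressions equal: 65.3 - 0.2q = 247/14 + (1/7)q.
1668/35 = (12/35)q, so q* = 139.
p* = 65.3 − (0.2)(139) = 37.5.

p* = 37.5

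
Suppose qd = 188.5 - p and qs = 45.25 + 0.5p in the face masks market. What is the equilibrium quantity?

Set qd = qs: 188.5 - p = 45.25 + 0.5p.
143.25 = 1.5p, so p* = 95.5.
q* = 188.5 − 1(95.5) = 93.

q* = 93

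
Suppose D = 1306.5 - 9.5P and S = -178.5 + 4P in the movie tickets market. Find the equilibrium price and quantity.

Set D = S: 1306.5 - 9.5P = -178.5 + 4P.
1485 = 13.5P, so P* = 110.
Q* = 1306.5 − 9.5(110) = 261.5.

P* = 110, Q* = 261.5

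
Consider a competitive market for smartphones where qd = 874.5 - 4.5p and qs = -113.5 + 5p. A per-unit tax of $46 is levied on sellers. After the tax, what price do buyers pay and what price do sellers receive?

Pre-tax equilibrium: p* = 104, q* = 406.5.
Tax on sellers shifts supply to qs = -113.5 + 5(p − 46) = -343.5 + 5p.
874.5 - 4.5p = -343.5 + 5p gives buyer price pb = 2436/19; sellers receive ps = 2436/19 − 46 = 1562/19.
New quantity: q = 874.5 − 4.5(2436/19) = 11307/38.

Buyers pay 2436/19, sellers receive 1562/19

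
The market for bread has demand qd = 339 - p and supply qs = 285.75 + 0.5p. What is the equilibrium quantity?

q* = 303.5

Set qd = qs: 339 - p = 285.75 + 0.5p.
53.25 = 1.5p, so p* = 35.5.
q* = 339 − 1(35.5) = 303.5.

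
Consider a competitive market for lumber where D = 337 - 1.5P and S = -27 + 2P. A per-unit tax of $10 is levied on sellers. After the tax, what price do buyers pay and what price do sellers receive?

Pre-tax equilibrium: P* = 104, Q* = 181.
Tax on sellers shifts supply to S = -27 + 2(P − 10) = -47 + 2P.
337 - 1.5P = -47 + 2P gives buyer price Pb = 768/7; sellers receive Ps = 768/7 − 10 = 698/7.
New quantity: Q = 337 − 1.5(768/7) = 1207/7.

Buyers pay 768/7, sellers receive 698/7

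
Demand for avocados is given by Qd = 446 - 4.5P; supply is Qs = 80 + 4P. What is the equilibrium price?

P* = 732/17

Set Qd = Qs: 446 - 4.5P = 80 + 4P.
366 = 8.5P, so P* = 732/17.
Q* = 446 − 4.5(732/17) = 4288/17.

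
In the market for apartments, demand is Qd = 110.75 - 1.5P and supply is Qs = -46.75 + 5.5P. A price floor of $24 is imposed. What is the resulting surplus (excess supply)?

Equilibrium price would be P* = 22.5, so the floor at 24 binds.
At P = 24: Qd = 74.75, Qs = 85.25.
Surplus = 85.25 − 74.75 = 10.5.

Surplus = 10.5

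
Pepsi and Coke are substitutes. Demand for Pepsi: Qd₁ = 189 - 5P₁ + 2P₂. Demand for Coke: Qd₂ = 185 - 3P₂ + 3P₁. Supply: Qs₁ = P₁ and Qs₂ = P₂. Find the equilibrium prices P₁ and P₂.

Market 1: 189 - 5P₁ + 2P₂ = P₁ → 6P₁ - 2P₂ = 189.
Market 2: 4P₂ - 3P₁ = 185.
Eliminating P₂: 4×(1) + 2×(2) gives 18P₁ = 1126, so P₁ = 563/9.
Back-substitute into (2): P₂ = (185 + 3×563/9) / 4 = 559/6.

P₁ = 563/9, P₂ = 559/6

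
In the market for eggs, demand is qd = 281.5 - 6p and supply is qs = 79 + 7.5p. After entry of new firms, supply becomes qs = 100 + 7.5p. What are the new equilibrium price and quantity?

p' = 121/9, q' = 1205/6

Original equilibrium: p* = 15, q* = 191.5.
New equilibrium: 281.5 - 6p = 100 + 7.5p, so 181.5 = 13.5p and p' = 121/9; q' = 281.5 − 6(121/9) = 1205/6.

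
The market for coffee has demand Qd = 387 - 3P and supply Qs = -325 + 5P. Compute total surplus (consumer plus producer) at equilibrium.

Total surplus = 3840

Equilibrium: 387 - 3P = -325 + 5P gives P* = 89, Q* = 120.
Demand choke price: P = 129; supply starts at P = 65.
CS = ½(129 − 89)(120) = 2400; PS = ½(89 − 65)(120) = 1440.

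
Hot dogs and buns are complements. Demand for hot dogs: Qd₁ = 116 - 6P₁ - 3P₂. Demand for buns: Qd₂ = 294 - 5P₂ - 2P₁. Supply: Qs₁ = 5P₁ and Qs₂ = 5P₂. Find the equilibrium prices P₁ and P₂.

Market 1: 116 - 6P₁ - 3P₂ = 5P₁ → 11P₁ + 3P₂ = 116.
Market 2: 10P₂ + 2P₁ = 294.
Eliminating P₂: 10×(1) − 3×(2) gives 104P₁ = 278, so P₁ = 139/52.
Back-substitute into (2): P₂ = (294 − 2×139/52) / 10 = 1501/52.

P₁ = 139/52, P₂ = 1501/52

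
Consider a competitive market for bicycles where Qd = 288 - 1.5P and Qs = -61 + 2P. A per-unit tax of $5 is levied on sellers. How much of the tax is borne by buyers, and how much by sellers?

Buyers bear 20/7, sellers bear 15/7

Pre-tax equilibrium: P* = 698/7, Q* = 969/7.
Tax on sellers shifts supply to Qs = -61 + 2(P − 5) = -71 + 2P.
288 - 1.5P = -71 + 2P gives buyer price Pb = 718/7; sellers receive Ps = 718/7 − 5 = 683/7.
New quantity: Q = 288 − 1.5(718/7) = 939/7.
Buyer burden = 718/7 − 698/7 = 20/7; seller burden = 698/7 − 683/7 = 15/7.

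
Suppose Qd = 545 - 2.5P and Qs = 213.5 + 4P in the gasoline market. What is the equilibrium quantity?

Q* = 417.5

Set Qd = Qs: 545 - 2.5P = 213.5 + 4P.
331.5 = 6.5P, so P* = 51.
Q* = 545 − 2.5(51) = 417.5.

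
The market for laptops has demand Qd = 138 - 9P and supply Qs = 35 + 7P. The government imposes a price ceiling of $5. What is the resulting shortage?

Equilibrium price would be P* = 6.4375, so the ceiling at 5 binds.
At P = 5: Qd = 138 − 9(5) = 93, Qs = 35 + 7(5) = 70.
Shortage = 93 − 70 = 23.

Shortage = 23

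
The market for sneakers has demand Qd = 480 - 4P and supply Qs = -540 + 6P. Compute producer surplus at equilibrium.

Producer surplus = 432

Equilibrium: 480 - 4P = -540 + 6P gives P* = 102, Q* = 72.
Supply starts at P = 90 (where Qs = 0).
PS = ½(102 − 90)(72) = 432.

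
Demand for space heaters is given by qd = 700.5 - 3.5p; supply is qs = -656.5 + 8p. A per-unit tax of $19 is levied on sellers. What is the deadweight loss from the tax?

Pre-tax equilibrium: p* = 118, q* = 287.5.
Tax on sellers shifts supply to qs = -656.5 + 8(p − 19) = -808.5 + 8p.
700.5 - 3.5p = -808.5 + 8p gives buyer price pb = 3018/23; sellers receive ps = 3018/23 − 19 = 2581/23.
New quantity: q = 700.5 − 3.5(3018/23) = 11097/46.
DWL = ½ × 19 × (287.5 − 11097/46) = 10108/23.

Deadweight loss = 10108/23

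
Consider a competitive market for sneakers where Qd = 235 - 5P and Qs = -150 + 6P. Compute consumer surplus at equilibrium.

Equilibrium: 235 - 5P = -150 + 6P gives P* = 35, Q* = 60.
Demand choke price (Qd = 0): P = 47.
CS = ½(47 − 35)(60) = 360.

Consumer surplus = 360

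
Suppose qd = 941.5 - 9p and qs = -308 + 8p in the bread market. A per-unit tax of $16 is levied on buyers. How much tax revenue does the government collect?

Tax revenue = 57728/17

Pre-tax equilibrium: p* = 73.5, q* = 280.
Tax on buyers shifts demand to qd = 941.5 − 9(p + 16) = 797.5 - 9p.
797.5 - 9p = -308 + 8p gives seller price ps = 2211/34; buyers pay pb = 2211/34 + 16 = 2755/34.
New quantity: q = 941.5 − 9(2755/34) = 3608/17.
Revenue = 16 × 3608/17 = 57728/17.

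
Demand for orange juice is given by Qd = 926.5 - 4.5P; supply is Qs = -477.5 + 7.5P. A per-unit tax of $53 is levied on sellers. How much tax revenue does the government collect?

Tax revenue = 13299.6875

Pre-tax equilibrium: P* = 117, Q* = 400.
Tax on sellers shifts supply to Qs = -477.5 + 7.5(P − 53) = -875 + 7.5P.
926.5 - 4.5P = -875 + 7.5P gives buyer price Pb = 150.125; sellers receive Ps = 150.125 − 53 = 97.125.
New quantity: Q = 926.5 − 4.5(150.125) = 250.9375.
Revenue = 53 × 250.9375 = 13299.6875.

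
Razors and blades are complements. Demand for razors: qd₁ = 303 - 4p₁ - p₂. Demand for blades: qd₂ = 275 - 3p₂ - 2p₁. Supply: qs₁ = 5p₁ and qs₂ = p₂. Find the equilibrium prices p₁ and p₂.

Market 1: 303 - 4p₁ - p₂ = 5p₁ → 9p₁ + p₂ = 303.
Market 2: 4p₂ + 2p₁ = 275.
Eliminating p₂: 4×(1) − 1×(2) gives 34p₁ = 937, so p₁ = 937/34.
Back-substitute into (2): p₂ = (275 − 2×937/34) / 4 = 1869/34.

p₁ = 937/34, p₂ = 1869/34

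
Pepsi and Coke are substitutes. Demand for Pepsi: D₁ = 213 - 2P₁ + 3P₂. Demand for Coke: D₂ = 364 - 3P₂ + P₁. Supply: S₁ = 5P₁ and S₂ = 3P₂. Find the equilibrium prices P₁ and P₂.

Market 1: 213 - 2P₁ + 3P₂ = 5P₁ → 7P₁ - 3P₂ = 213.
Market 2: 6P₂ - P₁ = 364.
Eliminating P₂: 6×(1) + 3×(2) gives 39P₁ = 2370, so P₁ = 790/13.
Back-substitute into (2): P₂ = (364 + 1×790/13) / 6 = 2761/39.

P₁ = 790/13, P₂ = 2761/39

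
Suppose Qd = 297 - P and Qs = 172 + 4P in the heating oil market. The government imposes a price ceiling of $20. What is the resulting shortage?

Equilibrium price would be P* = 25, so the ceiling at 20 binds.
At P = 20: Qd = 297 − 1(20) = 277, Qs = 172 + 4(20) = 252.
Shortage = 277 − 252 = 25.

Shortage = 25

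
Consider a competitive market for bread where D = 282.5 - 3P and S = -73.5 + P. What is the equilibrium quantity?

Q* = 15.5

Set D = S: 282.5 - 3P = -73.5 + P.
356 = 4P, so P* = 89.
Q* = 282.5 − 3(89) = 15.5.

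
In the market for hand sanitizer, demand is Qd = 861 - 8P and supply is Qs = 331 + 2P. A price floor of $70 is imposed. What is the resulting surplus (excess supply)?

Surplus = 170

Equilibrium price would be P* = 53, so the floor at 70 binds.
At P = 70: Qd = 301, Qs = 471.
Surplus = 471 − 301 = 170.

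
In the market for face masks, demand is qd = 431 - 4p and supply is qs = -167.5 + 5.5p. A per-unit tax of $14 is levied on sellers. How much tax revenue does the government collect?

Tax revenue = 38990/19

Pre-tax equilibrium: p* = 63, q* = 179.
Tax on sellers shifts supply to qs = -167.5 + 5.5(p − 14) = -244.5 + 5.5p.
431 - 4p = -244.5 + 5.5p gives buyer price pb = 1351/19; sellers receive ps = 1351/19 − 14 = 1085/19.
New quantity: q = 431 − 4(1351/19) = 2785/19.
Revenue = 14 × 2785/19 = 38990/19.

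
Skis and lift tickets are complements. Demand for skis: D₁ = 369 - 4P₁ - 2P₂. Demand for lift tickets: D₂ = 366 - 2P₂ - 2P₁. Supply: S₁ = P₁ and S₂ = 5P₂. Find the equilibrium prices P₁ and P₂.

Market 1: 369 - 4P₁ - 2P₂ = P₁ → 5P₁ + 2P₂ = 369.
Market 2: 7P₂ + 2P₁ = 366.
Eliminating P₂: 7×(1) − 2×(2) gives 31P₁ = 1851, so P₁ = 1851/31.
Back-substitute into (2): P₂ = (366 − 2×1851/31) / 7 = 1092/31.

P₁ = 1851/31, P₂ = 1092/31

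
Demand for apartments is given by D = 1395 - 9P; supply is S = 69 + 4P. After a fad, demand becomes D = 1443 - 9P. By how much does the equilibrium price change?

ΔP = 48/13

Original equilibrium: P* = 102, Q* = 477.
New equilibrium: 1443 - 9P = 69 + 4P, so 1374 = 13P and P' = 1374/13; Q' = 1443 − 9(1374/13) = 6393/13.
Change in price: 1374/13 − 102 = 48/13.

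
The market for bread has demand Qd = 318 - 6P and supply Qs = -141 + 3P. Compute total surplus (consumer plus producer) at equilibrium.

Total surplus = 36

Equilibrium: 318 - 6P = -141 + 3P gives P* = 51, Q* = 12.
Demand choke price: P = 53; supply starts at P = 47.
CS = ½(53 − 51)(12) = 12; PS = ½(51 − 47)(12) = 24.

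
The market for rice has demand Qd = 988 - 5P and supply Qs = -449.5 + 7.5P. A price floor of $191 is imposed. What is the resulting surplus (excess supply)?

Surplus = 950

Equilibrium price would be P* = 115, so the floor at 191 binds.
At P = 191: Qd = 33, Qs = 983.
Surplus = 983 − 33 = 950.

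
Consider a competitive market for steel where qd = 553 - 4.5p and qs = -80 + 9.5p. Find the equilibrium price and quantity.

Set qd = qs: 553 - 4.5p = -80 + 9.5p.
633 = 14p, so p* = 633/14.
q* = 553 − 4.5(633/14) = 9787/28.

p* = 633/14, q* = 9787/28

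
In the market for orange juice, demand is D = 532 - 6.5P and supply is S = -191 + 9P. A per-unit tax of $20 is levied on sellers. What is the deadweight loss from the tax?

Pre-tax equilibrium: P* = 1446/31, Q* = 7093/31.
Tax on sellers shifts supply to S = -191 + 9(P − 20) = -371 + 9P.
532 - 6.5P = -371 + 9P gives buyer price Pb = 1806/31; sellers receive Ps = 1806/31 − 20 = 1186/31.
New quantity: Q = 532 − 6.5(1806/31) = 4753/31.
DWL = ½ × 20 × (7093/31 − 4753/31) = 23400/31.

Deadweight loss = 23400/31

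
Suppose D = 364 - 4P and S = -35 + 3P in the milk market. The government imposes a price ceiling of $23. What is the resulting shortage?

Shortage = 238

Equilibrium price would be P* = 57, so the ceiling at 23 binds.
At P = 23: D = 364 − 4(23) = 272, S = -35 + 3(23) = 34.
Shortage = 272 − 34 = 238.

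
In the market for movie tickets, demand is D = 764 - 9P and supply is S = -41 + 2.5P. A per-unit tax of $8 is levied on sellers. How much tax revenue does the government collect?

Tax revenue = 21776/23

Pre-tax equilibrium: P* = 70, Q* = 134.
Tax on sellers shifts supply to S = -41 + 2.5(P − 8) = -61 + 2.5P.
764 - 9P = -61 + 2.5P gives buyer price Pb = 1650/23; sellers receive Ps = 1650/23 − 8 = 1466/23.
New quantity: Q = 764 − 9(1650/23) = 2722/23.
Revenue = 8 × 2722/23 = 21776/23.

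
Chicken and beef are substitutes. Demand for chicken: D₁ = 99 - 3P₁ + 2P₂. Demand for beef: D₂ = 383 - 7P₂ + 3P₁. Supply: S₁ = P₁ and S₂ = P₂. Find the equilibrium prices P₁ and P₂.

P₁ = 779/13, P₂ = 1829/26

Market 1: 99 - 3P₁ + 2P₂ = P₁ → 4P₁ - 2P₂ = 99.
Market 2: 8P₂ - 3P₁ = 383.
Eliminating P₂: 8×(1) + 2×(2) gives 26P₁ = 1558, so P₁ = 779/13.
Back-substitute into (2): P₂ = (383 + 3×779/13) / 8 = 1829/26.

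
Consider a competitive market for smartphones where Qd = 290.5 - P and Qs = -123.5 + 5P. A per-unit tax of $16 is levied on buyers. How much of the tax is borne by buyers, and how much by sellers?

Buyers bear 40/3, sellers bear 8/3

Pre-tax equilibrium: P* = 69, Q* = 221.5.
Tax on buyers shifts demand to Qd = 290.5 − 1(P + 16) = 274.5 - P.
274.5 - P = -123.5 + 5P gives seller price Ps = 199/3; buyers pay Pb = 199/3 + 16 = 247/3.
New quantity: Q = 290.5 − 1(247/3) = 1249/6.
Buyer burden = 247/3 − 69 = 40/3; seller burden = 69 − 199/3 = 8/3.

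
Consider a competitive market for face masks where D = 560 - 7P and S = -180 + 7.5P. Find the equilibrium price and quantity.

P* = 1480/29, Q* = 5880/29

Set D = S: 560 - 7P = -180 + 7.5P.
740 = 14.5P, so P* = 1480/29.
Q* = 560 − 7(1480/29) = 5880/29.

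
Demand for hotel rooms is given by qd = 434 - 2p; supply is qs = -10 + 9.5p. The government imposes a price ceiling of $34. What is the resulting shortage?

Shortage = 53

Equilibrium price would be p* = 888/23, so the ceiling at 34 binds.
At p = 34: qd = 434 − 2(34) = 366, qs = -10 + 9.5(34) = 313.
Shortage = 366 − 313 = 53.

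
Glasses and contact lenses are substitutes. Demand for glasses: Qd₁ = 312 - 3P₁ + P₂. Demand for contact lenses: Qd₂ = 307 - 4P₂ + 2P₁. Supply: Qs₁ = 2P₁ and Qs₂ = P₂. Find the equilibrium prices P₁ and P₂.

P₁ = 1867/23, P₂ = 2159/23

Market 1: 312 - 3P₁ + P₂ = 2P₁ → 5P₁ - P₂ = 312.
Market 2: 5P₂ - 2P₁ = 307.
Eliminating P₂: 5×(1) + 1×(2) gives 23P₁ = 1867, so P₁ = 1867/23.
Back-substitute into (2): P₂ = (307 + 2×1867/23) / 5 = 2159/23.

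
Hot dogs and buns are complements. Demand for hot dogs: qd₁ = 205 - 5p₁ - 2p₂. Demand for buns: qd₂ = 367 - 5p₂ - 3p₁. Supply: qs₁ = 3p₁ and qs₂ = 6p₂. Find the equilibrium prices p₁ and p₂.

Market 1: 205 - 5p₁ - 2p₂ = 3p₁ → 8p₁ + 2p₂ = 205.
Market 2: 11p₂ + 3p₁ = 367.
Eliminating p₂: 11×(1) − 2×(2) gives 82p₁ = 1521, so p₁ = 1521/82.
Back-substitute into (2): p₂ = (367 − 3×1521/82) / 11 = 2321/82.

p₁ = 1521/82, p₂ = 2321/82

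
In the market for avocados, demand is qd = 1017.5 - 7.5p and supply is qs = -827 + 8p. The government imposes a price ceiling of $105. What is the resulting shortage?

Equilibrium price would be p* = 119, so the ceiling at 105 binds.
At p = 105: qd = 1017.5 − 7.5(105) = 230, qs = -827 + 8(105) = 13.
Shortage = 230 − 13 = 217.

Shortage = 217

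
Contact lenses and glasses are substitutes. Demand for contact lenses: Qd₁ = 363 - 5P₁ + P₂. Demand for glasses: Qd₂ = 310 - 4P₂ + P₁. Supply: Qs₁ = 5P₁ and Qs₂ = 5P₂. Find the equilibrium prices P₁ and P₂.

P₁ = 3577/89, P₂ = 3463/89

Market 1: 363 - 5P₁ + P₂ = 5P₁ → 10P₁ - P₂ = 363.
Market 2: 9P₂ - P₁ = 310.
Eliminating P₂: 9×(1) + 1×(2) gives 89P₁ = 3577, so P₁ = 3577/89.
Back-substitute into (2): P₂ = (310 + 1×3577/89) / 9 = 3463/89.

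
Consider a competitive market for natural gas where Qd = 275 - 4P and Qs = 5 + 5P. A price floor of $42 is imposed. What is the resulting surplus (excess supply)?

Surplus = 108

Equilibrium price would be P* = 30, so the floor at 42 binds.
At P = 42: Qd = 107, Qs = 215.
Surplus = 215 − 107 = 108.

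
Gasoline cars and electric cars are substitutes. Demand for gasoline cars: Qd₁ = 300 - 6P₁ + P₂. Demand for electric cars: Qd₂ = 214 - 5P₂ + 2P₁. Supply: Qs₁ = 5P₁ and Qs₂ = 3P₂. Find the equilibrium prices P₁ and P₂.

Market 1: 300 - 6P₁ + P₂ = 5P₁ → 11P₁ - P₂ = 300.
Market 2: 8P₂ - 2P₁ = 214.
Eliminating P₂: 8×(1) + 1×(2) gives 86P₁ = 2614, so P₁ = 1307/43.
Back-substitute into (2): P₂ = (214 + 2×1307/43) / 8 = 1477/43.

P₁ = 1307/43, P₂ = 1477/43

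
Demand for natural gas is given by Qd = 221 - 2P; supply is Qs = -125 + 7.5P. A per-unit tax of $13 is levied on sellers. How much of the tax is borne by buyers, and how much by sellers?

Buyers bear 195/19, sellers bear 52/19

Pre-tax equilibrium: P* = 692/19, Q* = 2815/19.
Tax on sellers shifts supply to Qs = -125 + 7.5(P − 13) = -222.5 + 7.5P.
221 - 2P = -222.5 + 7.5P gives buyer price Pb = 887/19; sellers receive Ps = 887/19 − 13 = 640/19.
New quantity: Q = 221 − 2(887/19) = 2425/19.
Buyer burden = 887/19 − 692/19 = 195/19; seller burden = 692/19 − 640/19 = 52/19.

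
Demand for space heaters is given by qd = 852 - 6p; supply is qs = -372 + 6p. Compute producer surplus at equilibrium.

Equilibrium: 852 - 6p = -372 + 6p gives p* = 102, q* = 240.
Supply starts at p = 62 (where qs = 0).
PS = ½(102 − 62)(240) = 4800.

Producer surplus = 4800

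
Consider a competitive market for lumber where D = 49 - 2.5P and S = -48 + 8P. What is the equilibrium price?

Set D = S: 49 - 2.5P = -48 + 8P.
97 = 10.5P, so P* = 194/21.
Q* = 49 − 2.5(194/21) = 544/21.

P* = 194/21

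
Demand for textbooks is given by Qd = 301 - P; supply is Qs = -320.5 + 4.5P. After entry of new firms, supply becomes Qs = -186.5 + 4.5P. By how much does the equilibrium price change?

Original equilibrium: P* = 113, Q* = 188.
New equilibrium: 301 - P = -186.5 + 4.5P, so 487.5 = 5.5P and P' = 975/11; Q' = 301 − 1(975/11) = 2336/11.
Change in price: 975/11 − 113 = -268/11.

ΔP = -268/11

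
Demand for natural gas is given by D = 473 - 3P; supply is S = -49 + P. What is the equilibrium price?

P* = 130.5

Set D = S: 473 - 3P = -49 + P.
522 = 4P, so P* = 130.5.
Q* = 473 − 3(130.5) = 81.5.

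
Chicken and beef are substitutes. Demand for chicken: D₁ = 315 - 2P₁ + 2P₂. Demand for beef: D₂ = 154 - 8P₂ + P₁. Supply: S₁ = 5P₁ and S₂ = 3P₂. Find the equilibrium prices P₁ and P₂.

P₁ = 3773/75, P₂ = 1393/75

Market 1: 315 - 2P₁ + 2P₂ = 5P₁ → 7P₁ - 2P₂ = 315.
Market 2: 11P₂ - P₁ = 154.
Eliminating P₂: 11×(1) + 2×(2) gives 75P₁ = 3773, so P₁ = 3773/75.
Back-substitute into (2): P₂ = (154 + 1×3773/75) / 11 = 1393/75.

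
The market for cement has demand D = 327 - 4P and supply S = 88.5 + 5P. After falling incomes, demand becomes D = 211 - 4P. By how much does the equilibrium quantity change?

Original equilibrium: P* = 26.5, Q* = 221.
New equilibrium: 211 - 4P = 88.5 + 5P, so 122.5 = 9P and P' = 245/18; Q' = 211 − 4(245/18) = 1409/9.
Change in quantity: 1409/9 − 221 = -580/9.

ΔQ = -580/9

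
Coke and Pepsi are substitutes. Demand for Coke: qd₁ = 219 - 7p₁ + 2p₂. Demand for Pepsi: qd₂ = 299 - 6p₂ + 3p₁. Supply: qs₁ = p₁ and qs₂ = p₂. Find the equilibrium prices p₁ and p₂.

Market 1: 219 - 7p₁ + 2p₂ = p₁ → 8p₁ - 2p₂ = 219.
Market 2: 7p₂ - 3p₁ = 299.
Eliminating p₂: 7×(1) + 2×(2) gives 50p₁ = 2131, so p₁ = 42.62.
Back-substitute into (2): p₂ = (299 + 3×42.62) / 7 = 60.98.

p₁ = 42.62, p₂ = 60.98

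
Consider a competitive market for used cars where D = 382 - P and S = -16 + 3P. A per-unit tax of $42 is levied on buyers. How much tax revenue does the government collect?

Tax revenue = 10542

Pre-tax equilibrium: P* = 99.5, Q* = 282.5.
Tax on buyers shifts demand to D = 382 − 1(P + 42) = 340 - P.
340 - P = -16 + 3P gives seller price Ps = 89; buyers pay Pb = 89 + 42 = 131.
New quantity: Q = 382 − 1(131) = 251.
Revenue = 42 × 251 = 10542.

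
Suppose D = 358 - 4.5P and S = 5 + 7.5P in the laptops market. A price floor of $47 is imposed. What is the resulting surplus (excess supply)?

Equilibrium price would be P* = 353/12, so the floor at 47 binds.
At P = 47: D = 146.5, S = 357.5.
Surplus = 357.5 − 146.5 = 211.

Surplus = 211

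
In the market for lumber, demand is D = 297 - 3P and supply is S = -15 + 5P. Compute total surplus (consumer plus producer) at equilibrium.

Equilibrium: 297 - 3P = -15 + 5P gives P* = 39, Q* = 180.
Demand choke price: P = 99; supply starts at P = 3.
CS = ½(99 − 39)(180) = 5400; PS = ½(39 − 3)(180) = 3240.

Total surplus = 8640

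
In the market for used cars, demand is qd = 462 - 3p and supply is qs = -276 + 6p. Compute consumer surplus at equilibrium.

Consumer surplus = 7776

Equilibrium: 462 - 3p = -276 + 6p gives p* = 82, q* = 216.
Demand choke price (qd = 0): p = 154.
CS = ½(154 − 82)(216) = 7776.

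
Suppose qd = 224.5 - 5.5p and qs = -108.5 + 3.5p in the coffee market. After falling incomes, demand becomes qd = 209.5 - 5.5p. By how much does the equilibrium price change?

Original equilibrium: p* = 37, q* = 21.
New equilibrium: 209.5 - 5.5p = -108.5 + 3.5p, so 318 = 9p and p' = 106/3; q' = 209.5 − 5.5(106/3) = 91/6.
Change in price: 106/3 − 37 = -5/3.

Δp = -5/3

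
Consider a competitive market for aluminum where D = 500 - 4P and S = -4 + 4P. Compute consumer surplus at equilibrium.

Equilibrium: 500 - 4P = -4 + 4P gives P* = 63, Q* = 248.
Demand choke price (D = 0): P = 125.
CS = ½(125 − 63)(248) = 7688.

Consumer surplus = 7688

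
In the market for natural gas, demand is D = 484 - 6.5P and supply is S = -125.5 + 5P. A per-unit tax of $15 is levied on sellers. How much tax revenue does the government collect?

Pre-tax equilibrium: P* = 53, Q* = 139.5.
Tax on sellers shifts supply to S = -125.5 + 5(P − 15) = -200.5 + 5P.
484 - 6.5P = -200.5 + 5P gives buyer price Pb = 1369/23; sellers receive Ps = 1369/23 − 15 = 1024/23.
New quantity: Q = 484 − 6.5(1369/23) = 4467/46.
Revenue = 15 × 4467/46 = 67005/46.

Tax revenue = 67005/46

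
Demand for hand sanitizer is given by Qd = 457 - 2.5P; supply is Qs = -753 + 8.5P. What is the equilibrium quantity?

Set Qd = Qs: 457 - 2.5P = -753 + 8.5P.
1210 = 11P, so P* = 110.
Q* = 457 − 2.5(110) = 182.

Q* = 182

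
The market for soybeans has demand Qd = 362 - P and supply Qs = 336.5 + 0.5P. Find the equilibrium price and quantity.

P* = 17, Q* = 345

Set Qd = Qs: 362 - P = 336.5 + 0.5P.
25.5 = 1.5P, so P* = 17.
Q* = 362 − 1(17) = 345.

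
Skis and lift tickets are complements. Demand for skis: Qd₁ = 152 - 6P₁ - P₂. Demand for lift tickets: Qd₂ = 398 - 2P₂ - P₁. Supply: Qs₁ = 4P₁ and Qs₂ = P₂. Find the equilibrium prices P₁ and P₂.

P₁ = 2, P₂ = 132

Market 1: 152 - 6P₁ - P₂ = 4P₁ → 10P₁ + P₂ = 152.
Market 2: 3P₂ + P₁ = 398.
Eliminating P₂: 3×(1) − 1×(2) gives 29P₁ = 58, so P₁ = 2.
Back-substitute into (2): P₂ = (398 − 1×2) / 3 = 132.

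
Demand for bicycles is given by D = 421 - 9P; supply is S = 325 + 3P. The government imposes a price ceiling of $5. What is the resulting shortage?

Equilibrium price would be P* = 8, so the ceiling at 5 binds.
At P = 5: D = 421 − 9(5) = 376, S = 325 + 3(5) = 340.
Shortage = 376 − 340 = 36.

Shortage = 36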